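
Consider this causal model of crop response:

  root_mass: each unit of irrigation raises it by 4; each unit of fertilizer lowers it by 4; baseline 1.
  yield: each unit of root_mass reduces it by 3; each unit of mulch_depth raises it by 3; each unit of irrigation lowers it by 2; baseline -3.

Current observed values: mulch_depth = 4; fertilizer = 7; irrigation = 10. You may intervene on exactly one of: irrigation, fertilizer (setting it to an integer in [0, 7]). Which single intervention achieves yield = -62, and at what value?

Intervening on irrigation: yield = -14*irrigation + 90. Reaching -62 requires irrigation = 76/7, not an integer.
Intervening on fertilizer: with other inputs at their observed values, yield = 12*fertilizer - 134. Solving for -62 gives fertilizer = 6, within [0, 7].

set fertilizer = 6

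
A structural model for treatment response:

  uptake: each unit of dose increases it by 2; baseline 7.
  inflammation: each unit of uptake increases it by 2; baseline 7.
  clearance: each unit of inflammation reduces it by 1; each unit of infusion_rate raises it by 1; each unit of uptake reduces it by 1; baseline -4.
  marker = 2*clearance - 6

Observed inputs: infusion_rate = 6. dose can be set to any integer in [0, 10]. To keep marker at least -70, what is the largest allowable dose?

Substituting into the inflammation equation gives inflammation = 4*dose + 21.
Substituting into the clearance equation gives clearance = -6*dose - 26.
Substituting into the marker equation gives marker = -12*dose - 58.
Require -12*dose - 58 ≥ -70, so dose ≤ 1.
The largest integer in [0, 10] satisfying this is 1.

dose = 1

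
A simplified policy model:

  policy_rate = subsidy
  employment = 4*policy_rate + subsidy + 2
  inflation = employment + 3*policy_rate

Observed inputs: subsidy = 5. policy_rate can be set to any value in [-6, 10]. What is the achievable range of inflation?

Intervening on policy_rate fixes its value directly, overriding its dependence on subsidy.
Substituting into the employment equation gives employment = 4*policy_rate + 7.
Substituting into the inflation equation gives inflation = 7*policy_rate + 7.
Linear in policy_rate, so extremes are at the endpoints: policy_rate = -6 gives inflation = -35; policy_rate = 10 gives inflation = 77.

-35 to 77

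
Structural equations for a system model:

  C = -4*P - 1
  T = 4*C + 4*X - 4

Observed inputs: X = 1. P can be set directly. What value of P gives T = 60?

Substituting into the T equation gives T = -16*P - 4.
Solve -16*P - 4 = 60: P = (60 + 4) / -16 = -4.

P = -4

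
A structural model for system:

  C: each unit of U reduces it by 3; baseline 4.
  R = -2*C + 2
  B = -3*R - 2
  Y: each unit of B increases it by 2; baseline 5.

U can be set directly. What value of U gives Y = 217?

Substituting into the R equation gives R = 6*U - 6.
This gives B = -18*U + 16.
Substituting into the Y equation gives Y = -36*U + 37.
Solve -36*U + 37 = 217: U = (217 - 37) / -36 = -5.

U = -5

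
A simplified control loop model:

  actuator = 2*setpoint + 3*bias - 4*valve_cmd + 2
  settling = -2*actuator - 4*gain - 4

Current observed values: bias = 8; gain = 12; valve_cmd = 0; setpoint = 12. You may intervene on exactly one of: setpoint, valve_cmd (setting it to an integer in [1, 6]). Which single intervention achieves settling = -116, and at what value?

set setpoint = 3

Intervening on setpoint: with other inputs at their observed values, settling = -4*setpoint - 104. Solving for -116 gives setpoint = 3, within [1, 6].
Intervening on valve_cmd: settling = 8*valve_cmd - 152. Reaching -116 requires valve_cmd = 9/2, not an integer.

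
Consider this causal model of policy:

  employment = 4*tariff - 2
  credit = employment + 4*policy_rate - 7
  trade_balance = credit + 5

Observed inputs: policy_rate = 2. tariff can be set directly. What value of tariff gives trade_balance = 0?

tariff = -1

Substituting into the credit equation gives credit = 4*tariff - 1.
Substituting into the trade_balance equation gives trade_balance = 4*tariff + 4.
Solve 4*tariff + 4 = 0: tariff = (0 - 4) / 4 = -1.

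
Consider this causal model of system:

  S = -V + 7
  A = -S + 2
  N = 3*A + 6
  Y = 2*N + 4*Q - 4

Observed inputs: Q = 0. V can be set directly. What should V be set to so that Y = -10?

V = 2

Substituting into the A equation gives A = V - 5.
Substituting into the N equation gives N = 3*V - 9.
This gives Y = 6*V - 22.
Solve 6*V - 22 = -10: V = (-10 + 22) / 6 = 2.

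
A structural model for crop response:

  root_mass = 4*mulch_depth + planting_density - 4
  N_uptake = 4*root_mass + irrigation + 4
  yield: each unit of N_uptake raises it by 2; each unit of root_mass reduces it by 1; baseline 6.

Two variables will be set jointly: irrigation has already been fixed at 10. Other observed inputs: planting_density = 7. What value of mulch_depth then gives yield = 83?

mulch_depth = 1

With irrigation held at 10:
Substituting into the root_mass equation gives root_mass = 4*mulch_depth + 3.
This gives N_uptake = 16*mulch_depth + 26.
So yield = 28*mulch_depth + 55.
Solve 28*mulch_depth + 55 = 83: mulch_depth = (83 - 55) / 28 = 1.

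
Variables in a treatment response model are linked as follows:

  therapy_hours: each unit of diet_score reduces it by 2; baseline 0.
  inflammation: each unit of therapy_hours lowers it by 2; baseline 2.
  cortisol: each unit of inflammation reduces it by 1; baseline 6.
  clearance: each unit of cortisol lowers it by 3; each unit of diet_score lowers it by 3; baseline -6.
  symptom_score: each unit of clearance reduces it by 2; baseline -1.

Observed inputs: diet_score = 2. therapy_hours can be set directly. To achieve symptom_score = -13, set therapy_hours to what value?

Intervening on therapy_hours fixes its value directly, overriding its dependence on diet_score.
Substituting into the cortisol equation gives cortisol = 2*therapy_hours + 4.
Substituting into the clearance equation gives clearance = -6*therapy_hours - 24.
This gives symptom_score = 12*therapy_hours + 47.
Solve 12*therapy_hours + 47 = -13: therapy_hours = (-13 - 47) / 12 = -5.

therapy_hours = -5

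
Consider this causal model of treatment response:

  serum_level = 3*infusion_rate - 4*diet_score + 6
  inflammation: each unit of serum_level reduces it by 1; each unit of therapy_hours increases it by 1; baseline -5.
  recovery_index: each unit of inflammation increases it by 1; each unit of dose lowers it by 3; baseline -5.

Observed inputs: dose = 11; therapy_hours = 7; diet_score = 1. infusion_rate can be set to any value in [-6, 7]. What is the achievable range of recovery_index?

-59 to -20

Substituting into the serum_level equation gives serum_level = 3*infusion_rate + 2.
inflammation becomes -3*infusion_rate.
So recovery_index = -3*infusion_rate - 38.
Linear in infusion_rate, so extremes are at the endpoints: infusion_rate = -6 gives recovery_index = -20; infusion_rate = 7 gives recovery_index = -59.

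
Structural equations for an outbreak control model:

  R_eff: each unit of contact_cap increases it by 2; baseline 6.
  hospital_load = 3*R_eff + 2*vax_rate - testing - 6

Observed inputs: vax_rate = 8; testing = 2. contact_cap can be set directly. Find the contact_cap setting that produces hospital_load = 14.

contact_cap = -2

Substituting into the hospital_load equation gives hospital_load = 6*contact_cap + 26.
Solve 6*contact_cap + 26 = 14: contact_cap = (14 - 26) / 6 = -2.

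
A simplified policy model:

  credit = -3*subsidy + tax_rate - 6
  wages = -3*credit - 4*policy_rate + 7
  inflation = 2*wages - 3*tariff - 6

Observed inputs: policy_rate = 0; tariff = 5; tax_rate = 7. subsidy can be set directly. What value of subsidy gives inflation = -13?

subsidy = 0

Substituting into the credit equation gives credit = -3*subsidy + 1.
This gives wages = 9*subsidy + 4.
So inflation = 18*subsidy - 13.
Solve 18*subsidy - 13 = -13: subsidy = (-13 + 13) / 18 = 0.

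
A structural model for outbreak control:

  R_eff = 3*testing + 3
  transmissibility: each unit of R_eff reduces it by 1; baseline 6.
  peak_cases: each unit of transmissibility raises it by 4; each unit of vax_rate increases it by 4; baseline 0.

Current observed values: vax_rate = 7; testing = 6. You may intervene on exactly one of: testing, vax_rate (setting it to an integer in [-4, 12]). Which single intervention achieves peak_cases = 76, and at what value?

set testing = -3

Intervening on testing: with other inputs at their observed values, peak_cases = -12*testing + 40. Solving for 76 gives testing = -3, within [-4, 12].
Intervening on vax_rate: peak_cases = 4*vax_rate - 60. Reaching 76 requires vax_rate = 34, outside [-4, 12].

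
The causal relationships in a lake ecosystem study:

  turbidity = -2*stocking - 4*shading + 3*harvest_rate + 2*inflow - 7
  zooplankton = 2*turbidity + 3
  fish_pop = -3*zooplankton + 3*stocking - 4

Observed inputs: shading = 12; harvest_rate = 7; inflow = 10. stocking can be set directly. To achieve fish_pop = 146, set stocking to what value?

Substituting into the turbidity equation gives turbidity = -2*stocking - 14.
Substituting into the zooplankton equation gives zooplankton = -4*stocking - 25.
fish_pop becomes 15*stocking + 71.
Solve 15*stocking + 71 = 146: stocking = (146 - 71) / 15 = 5.

stocking = 5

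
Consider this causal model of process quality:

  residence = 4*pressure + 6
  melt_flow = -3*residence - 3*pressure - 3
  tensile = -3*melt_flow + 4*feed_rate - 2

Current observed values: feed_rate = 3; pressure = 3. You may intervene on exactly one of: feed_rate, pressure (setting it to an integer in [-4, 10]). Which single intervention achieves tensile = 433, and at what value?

set pressure = 8

Intervening on feed_rate: tensile = 4*feed_rate + 196. Reaching 433 requires feed_rate = 237/4, not an integer.
Intervening on pressure: with other inputs at their observed values, tensile = 45*pressure + 73. Solving for 433 gives pressure = 8, within [-4, 10].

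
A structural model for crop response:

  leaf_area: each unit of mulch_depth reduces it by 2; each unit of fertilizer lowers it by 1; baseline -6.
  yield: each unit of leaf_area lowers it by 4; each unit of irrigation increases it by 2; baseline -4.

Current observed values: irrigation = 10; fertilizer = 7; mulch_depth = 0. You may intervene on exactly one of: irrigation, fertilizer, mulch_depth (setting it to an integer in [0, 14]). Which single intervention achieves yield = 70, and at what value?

Intervening on irrigation: with other inputs at their observed values, yield = 2*irrigation + 48. Solving for 70 gives irrigation = 11, within [0, 14].
Intervening on fertilizer: yield = 4*fertilizer + 40. Reaching 70 requires fertilizer = 15/2, not an integer.
Intervening on mulch_depth: yield = 8*mulch_depth + 68. Reaching 70 requires mulch_depth = 1/4, not an integer.

set irrigation = 11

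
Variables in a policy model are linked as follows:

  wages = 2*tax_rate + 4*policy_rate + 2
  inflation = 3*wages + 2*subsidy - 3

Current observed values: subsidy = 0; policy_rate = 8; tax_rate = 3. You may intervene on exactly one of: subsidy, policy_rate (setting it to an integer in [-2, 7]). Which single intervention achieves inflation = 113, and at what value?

set subsidy = -2

Intervening on subsidy: with other inputs at their observed values, inflation = 2*subsidy + 117. Solving for 113 gives subsidy = -2, within [-2, 7].
Intervening on policy_rate: inflation = 12*policy_rate + 21. Reaching 113 requires policy_rate = 23/3, not an integer.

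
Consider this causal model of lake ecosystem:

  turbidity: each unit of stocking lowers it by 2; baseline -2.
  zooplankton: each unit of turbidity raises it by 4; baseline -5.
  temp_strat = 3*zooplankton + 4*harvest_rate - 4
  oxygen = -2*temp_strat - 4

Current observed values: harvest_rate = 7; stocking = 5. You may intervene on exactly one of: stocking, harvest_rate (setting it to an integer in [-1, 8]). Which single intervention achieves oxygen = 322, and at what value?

Intervening on stocking: oxygen = 48*stocking + 26. Reaching 322 requires stocking = 37/6, not an integer.
Intervening on harvest_rate: with other inputs at their observed values, oxygen = -8*harvest_rate + 322. Solving for 322 gives harvest_rate = 0, within [-1, 8].

set harvest_rate = 0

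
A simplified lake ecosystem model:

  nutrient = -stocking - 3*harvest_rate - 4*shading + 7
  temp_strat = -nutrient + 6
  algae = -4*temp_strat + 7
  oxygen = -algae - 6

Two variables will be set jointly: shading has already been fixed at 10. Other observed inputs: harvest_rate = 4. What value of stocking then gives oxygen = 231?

With shading held at 10:
Substituting into the nutrient equation gives nutrient = -stocking - 45.
So temp_strat = stocking + 51.
Substituting into the algae equation gives algae = -4*stocking - 197.
Substituting into the oxygen equation gives oxygen = 4*stocking + 191.
Solve 4*stocking + 191 = 231: stocking = (231 - 191) / 4 = 10.

stocking = 10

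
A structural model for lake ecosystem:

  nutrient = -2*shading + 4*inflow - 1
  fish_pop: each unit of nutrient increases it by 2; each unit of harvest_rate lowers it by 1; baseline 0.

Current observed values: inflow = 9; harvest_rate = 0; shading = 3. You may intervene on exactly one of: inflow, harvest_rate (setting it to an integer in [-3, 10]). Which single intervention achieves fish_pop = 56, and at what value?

set harvest_rate = 2

Intervening on inflow: fish_pop = 8*inflow - 14. Reaching 56 requires inflow = 35/4, not an integer.
Intervening on harvest_rate: with other inputs at their observed values, fish_pop = -harvest_rate + 58. Solving for 56 gives harvest_rate = 2, within [-3, 10].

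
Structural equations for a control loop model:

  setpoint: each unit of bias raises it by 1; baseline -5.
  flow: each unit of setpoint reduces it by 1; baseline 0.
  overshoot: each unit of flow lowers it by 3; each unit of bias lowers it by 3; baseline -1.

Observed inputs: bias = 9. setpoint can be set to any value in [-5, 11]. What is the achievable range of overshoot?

Intervening on setpoint fixes its value directly, overriding its dependence on bias.
Substituting into the overshoot equation gives overshoot = 3*setpoint - 28.
Linear in setpoint, so extremes are at the endpoints: setpoint = -5 gives overshoot = -43; setpoint = 11 gives overshoot = 5.

-43 to 5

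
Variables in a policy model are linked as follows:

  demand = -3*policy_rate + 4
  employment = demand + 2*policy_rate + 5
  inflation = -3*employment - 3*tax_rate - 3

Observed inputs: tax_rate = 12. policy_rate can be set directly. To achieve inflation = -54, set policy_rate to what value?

policy_rate = 4

Substituting into the employment equation gives employment = -policy_rate + 9.
Substituting into the inflation equation gives inflation = 3*policy_rate - 66.
Solve 3*policy_rate - 66 = -54: policy_rate = (-54 + 66) / 3 = 4.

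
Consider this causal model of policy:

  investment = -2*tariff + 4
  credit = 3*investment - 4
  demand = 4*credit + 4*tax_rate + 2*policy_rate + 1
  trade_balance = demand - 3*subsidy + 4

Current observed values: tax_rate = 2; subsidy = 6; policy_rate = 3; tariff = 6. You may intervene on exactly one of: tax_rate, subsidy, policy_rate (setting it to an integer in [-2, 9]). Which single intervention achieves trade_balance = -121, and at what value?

set policy_rate = -2

Intervening on tax_rate: trade_balance = 4*tax_rate - 119. Reaching -121 requires tax_rate = -1/2, not an integer.
Intervening on subsidy: trade_balance = -3*subsidy - 93. Reaching -121 requires subsidy = 28/3, not an integer.
Intervening on policy_rate: with other inputs at their observed values, trade_balance = 2*policy_rate - 117. Solving for -121 gives policy_rate = -2, within [-2, 9].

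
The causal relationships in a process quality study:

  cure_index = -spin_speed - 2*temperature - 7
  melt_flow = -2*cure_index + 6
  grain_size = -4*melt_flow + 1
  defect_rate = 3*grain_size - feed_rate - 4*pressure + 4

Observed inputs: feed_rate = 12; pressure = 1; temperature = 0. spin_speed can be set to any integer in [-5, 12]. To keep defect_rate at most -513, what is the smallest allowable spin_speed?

spin_speed = 11

Substituting into the cure_index equation gives cure_index = -spin_speed - 7.
This gives melt_flow = 2*spin_speed + 20.
Substituting into the grain_size equation gives grain_size = -8*spin_speed - 79.
defect_rate becomes -24*spin_speed - 249.
Require -24*spin_speed - 249 ≤ -513, so spin_speed ≥ 11.
The smallest integer in [-5, 12] satisfying this is 11.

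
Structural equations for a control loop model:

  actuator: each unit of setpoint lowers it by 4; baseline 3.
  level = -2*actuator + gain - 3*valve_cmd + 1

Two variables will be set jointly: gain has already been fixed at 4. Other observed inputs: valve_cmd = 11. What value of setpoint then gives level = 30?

setpoint = 8

With gain held at 4:
Substituting into the level equation gives level = 8*setpoint - 34.
Solve 8*setpoint - 34 = 30: setpoint = (30 + 34) / 8 = 8.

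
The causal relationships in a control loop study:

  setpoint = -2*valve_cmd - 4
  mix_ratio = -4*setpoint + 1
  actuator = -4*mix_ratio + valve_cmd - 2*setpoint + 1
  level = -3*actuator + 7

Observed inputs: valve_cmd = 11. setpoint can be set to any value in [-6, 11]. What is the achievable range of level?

Intervening on setpoint fixes its value directly, overriding its dependence on valve_cmd.
Substituting into the actuator equation gives actuator = 14*setpoint + 8.
This gives level = -42*setpoint - 17.
Linear in setpoint, so extremes are at the endpoints: setpoint = -6 gives level = 235; setpoint = 11 gives level = -479.

-479 to 235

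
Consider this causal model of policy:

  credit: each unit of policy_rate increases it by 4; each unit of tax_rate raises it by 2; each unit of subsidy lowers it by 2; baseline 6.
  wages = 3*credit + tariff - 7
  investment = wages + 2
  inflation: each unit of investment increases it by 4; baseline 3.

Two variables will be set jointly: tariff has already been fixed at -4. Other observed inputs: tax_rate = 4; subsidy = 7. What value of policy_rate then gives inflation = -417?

With tariff held at -4:
Substituting into the credit equation gives credit = 4*policy_rate.
This gives wages = 12*policy_rate - 11.
So investment = 12*policy_rate - 9.
inflation becomes 48*policy_rate - 33.
Solve 48*policy_rate - 33 = -417: policy_rate = (-417 + 33) / 48 = -8.

policy_rate = -8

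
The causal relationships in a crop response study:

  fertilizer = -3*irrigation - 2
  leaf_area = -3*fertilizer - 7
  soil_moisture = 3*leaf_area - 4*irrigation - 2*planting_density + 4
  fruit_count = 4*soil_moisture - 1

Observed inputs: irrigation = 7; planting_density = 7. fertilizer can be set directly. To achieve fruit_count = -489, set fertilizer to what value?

fertilizer = 7

Intervening on fertilizer fixes its value directly, overriding its dependence on irrigation.
Substituting into the soil_moisture equation gives soil_moisture = -9*fertilizer - 59.
fruit_count becomes -36*fertilizer - 237.
Solve -36*fertilizer - 237 = -489: fertilizer = (-489 + 237) / -36 = 7.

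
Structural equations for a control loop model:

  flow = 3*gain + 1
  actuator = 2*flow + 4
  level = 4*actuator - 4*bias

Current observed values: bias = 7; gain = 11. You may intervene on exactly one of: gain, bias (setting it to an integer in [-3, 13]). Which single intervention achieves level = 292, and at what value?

Intervening on gain: level = 24*gain - 4. Reaching 292 requires gain = 37/3, not an integer.
Intervening on bias: with other inputs at their observed values, level = -4*bias + 288. Solving for 292 gives bias = -1, within [-3, 13].

set bias = -1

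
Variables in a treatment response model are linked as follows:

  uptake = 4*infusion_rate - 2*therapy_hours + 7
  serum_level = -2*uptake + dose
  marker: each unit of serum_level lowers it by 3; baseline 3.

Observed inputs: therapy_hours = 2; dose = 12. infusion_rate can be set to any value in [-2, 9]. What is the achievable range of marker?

-63 to 201

Substituting into the uptake equation gives uptake = 4*infusion_rate + 3.
Substituting into the serum_level equation gives serum_level = -8*infusion_rate + 6.
Substituting into the marker equation gives marker = 24*infusion_rate - 15.
Linear in infusion_rate, so extremes are at the endpoints: infusion_rate = -2 gives marker = -63; infusion_rate = 9 gives marker = 201.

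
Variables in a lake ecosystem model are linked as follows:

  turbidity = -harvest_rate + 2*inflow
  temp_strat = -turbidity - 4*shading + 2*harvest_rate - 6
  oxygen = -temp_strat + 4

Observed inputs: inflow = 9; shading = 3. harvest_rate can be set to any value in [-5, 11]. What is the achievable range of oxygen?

7 to 55

Substituting into the turbidity equation gives turbidity = -harvest_rate + 18.
Substituting into the temp_strat equation gives temp_strat = 3*harvest_rate - 36.
oxygen becomes -3*harvest_rate + 40.
Linear in harvest_rate, so extremes are at the endpoints: harvest_rate = -5 gives oxygen = 55; harvest_rate = 11 gives oxygen = 7.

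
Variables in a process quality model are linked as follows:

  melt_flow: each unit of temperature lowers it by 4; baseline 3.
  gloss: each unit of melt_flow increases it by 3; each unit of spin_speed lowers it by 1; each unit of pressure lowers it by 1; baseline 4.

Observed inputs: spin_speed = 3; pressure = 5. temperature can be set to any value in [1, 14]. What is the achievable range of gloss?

-163 to -7

Substituting into the gloss equation gives gloss = -12*temperature + 5.
Linear in temperature, so extremes are at the endpoints: temperature = 1 gives gloss = -7; temperature = 14 gives gloss = -163.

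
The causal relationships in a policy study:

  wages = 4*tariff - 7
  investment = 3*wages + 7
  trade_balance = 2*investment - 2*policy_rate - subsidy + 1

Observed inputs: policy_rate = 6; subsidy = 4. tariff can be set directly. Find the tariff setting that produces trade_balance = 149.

Substituting into the investment equation gives investment = 12*tariff - 14.
This gives trade_balance = 24*tariff - 43.
Solve 24*tariff - 43 = 149: tariff = (149 + 43) / 24 = 8.

tariff = 8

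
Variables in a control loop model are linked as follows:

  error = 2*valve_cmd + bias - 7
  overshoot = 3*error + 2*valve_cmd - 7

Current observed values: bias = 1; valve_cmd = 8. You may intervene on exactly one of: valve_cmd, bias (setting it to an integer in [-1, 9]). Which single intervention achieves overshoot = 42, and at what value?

set bias = 2

Intervening on valve_cmd: overshoot = 8*valve_cmd - 25. Reaching 42 requires valve_cmd = 67/8, not an integer.
Intervening on bias: with other inputs at their observed values, overshoot = 3*bias + 36. Solving for 42 gives bias = 2, within [-1, 9].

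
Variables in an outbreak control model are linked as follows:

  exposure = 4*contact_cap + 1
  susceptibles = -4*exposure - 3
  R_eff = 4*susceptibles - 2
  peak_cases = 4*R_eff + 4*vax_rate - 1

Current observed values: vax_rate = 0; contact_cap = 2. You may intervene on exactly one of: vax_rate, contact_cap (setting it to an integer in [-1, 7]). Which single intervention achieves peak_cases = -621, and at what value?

Intervening on vax_rate: with other inputs at their observed values, peak_cases = 4*vax_rate - 633. Solving for -621 gives vax_rate = 3, within [-1, 7].
Intervening on contact_cap: peak_cases = -256*contact_cap - 121. Reaching -621 requires contact_cap = 125/64, not an integer.

set vax_rate = 3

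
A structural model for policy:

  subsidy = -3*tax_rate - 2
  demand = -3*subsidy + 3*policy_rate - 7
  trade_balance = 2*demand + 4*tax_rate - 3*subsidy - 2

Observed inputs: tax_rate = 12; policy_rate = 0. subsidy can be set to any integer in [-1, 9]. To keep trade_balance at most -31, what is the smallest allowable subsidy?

Intervening on subsidy fixes its value directly, overriding its dependence on tax_rate.
Substituting into the demand equation gives demand = -3*subsidy - 7.
trade_balance becomes -9*subsidy + 32.
Require -9*subsidy + 32 ≤ -31, so subsidy ≥ 7.
The smallest integer in [-1, 9] satisfying this is 7.

subsidy = 7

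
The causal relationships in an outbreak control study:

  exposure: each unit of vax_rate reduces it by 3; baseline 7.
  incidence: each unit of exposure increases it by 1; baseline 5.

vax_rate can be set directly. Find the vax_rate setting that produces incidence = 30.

vax_rate = -6

Substituting into the incidence equation gives incidence = -3*vax_rate + 12.
Solve -3*vax_rate + 12 = 30: vax_rate = (30 - 12) / -3 = -6.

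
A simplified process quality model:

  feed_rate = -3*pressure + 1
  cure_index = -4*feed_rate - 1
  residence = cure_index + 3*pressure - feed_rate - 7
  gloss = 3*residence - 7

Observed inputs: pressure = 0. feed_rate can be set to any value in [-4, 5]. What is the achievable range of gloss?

-106 to 29

Intervening on feed_rate fixes its value directly, overriding its dependence on pressure.
Substituting into the residence equation gives residence = -5*feed_rate - 8.
Substituting into the gloss equation gives gloss = -15*feed_rate - 31.
Linear in feed_rate, so extremes are at the endpoints: feed_rate = -4 gives gloss = 29; feed_rate = 5 gives gloss = -106.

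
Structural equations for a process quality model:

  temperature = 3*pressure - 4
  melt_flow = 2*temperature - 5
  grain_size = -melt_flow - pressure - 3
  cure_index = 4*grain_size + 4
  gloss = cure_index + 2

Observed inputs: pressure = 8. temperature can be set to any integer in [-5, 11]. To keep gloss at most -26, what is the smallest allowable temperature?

Intervening on temperature fixes its value directly, overriding its dependence on pressure.
Substituting into the grain_size equation gives grain_size = -2*temperature - 6.
This gives cure_index = -8*temperature - 20.
Substituting into the gloss equation gives gloss = -8*temperature - 18.
Require -8*temperature - 18 ≤ -26, so temperature ≥ 1.
The smallest integer in [-5, 11] satisfying this is 1.

temperature = 1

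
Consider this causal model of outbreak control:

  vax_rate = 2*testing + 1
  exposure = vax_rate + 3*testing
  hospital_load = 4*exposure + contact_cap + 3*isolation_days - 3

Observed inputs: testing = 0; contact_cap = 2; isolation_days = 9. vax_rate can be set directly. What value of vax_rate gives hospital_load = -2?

Intervening on vax_rate fixes its value directly, overriding its dependence on testing.
Substituting into the exposure equation gives exposure = vax_rate.
Substituting into the hospital_load equation gives hospital_load = 4*vax_rate + 26.
Solve 4*vax_rate + 26 = -2: vax_rate = (-2 - 26) / 4 = -7.

vax_rate = -7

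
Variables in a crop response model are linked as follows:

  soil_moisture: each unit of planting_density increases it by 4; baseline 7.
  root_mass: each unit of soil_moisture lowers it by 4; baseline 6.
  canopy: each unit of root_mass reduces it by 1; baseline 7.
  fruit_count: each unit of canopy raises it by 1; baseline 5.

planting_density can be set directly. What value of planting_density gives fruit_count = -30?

Substituting into the root_mass equation gives root_mass = -16*planting_density - 22.
So canopy = 16*planting_density + 29.
So fruit_count = 16*planting_density + 34.
Solve 16*planting_density + 34 = -30: planting_density = (-30 - 34) / 16 = -4.

planting_density = -4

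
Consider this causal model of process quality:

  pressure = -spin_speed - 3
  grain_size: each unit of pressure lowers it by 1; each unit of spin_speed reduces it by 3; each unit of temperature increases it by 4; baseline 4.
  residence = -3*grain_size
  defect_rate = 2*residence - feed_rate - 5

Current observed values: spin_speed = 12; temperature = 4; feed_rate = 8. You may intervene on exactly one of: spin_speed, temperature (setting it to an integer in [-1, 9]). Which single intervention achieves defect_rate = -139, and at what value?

set spin_speed = 1

Intervening on spin_speed: with other inputs at their observed values, defect_rate = 12*spin_speed - 151. Solving for -139 gives spin_speed = 1, within [-1, 9].
Intervening on temperature: defect_rate = -24*temperature + 89. Reaching -139 requires temperature = 19/2, not an integer.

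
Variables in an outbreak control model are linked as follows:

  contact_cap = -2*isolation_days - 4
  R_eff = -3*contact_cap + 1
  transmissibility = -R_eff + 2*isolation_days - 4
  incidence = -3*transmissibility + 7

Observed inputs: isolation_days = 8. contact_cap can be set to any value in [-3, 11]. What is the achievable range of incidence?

Intervening on contact_cap fixes its value directly, overriding its dependence on isolation_days.
Substituting into the transmissibility equation gives transmissibility = 3*contact_cap + 11.
This gives incidence = -9*contact_cap - 26.
Linear in contact_cap, so extremes are at the endpoints: contact_cap = -3 gives incidence = 1; contact_cap = 11 gives incidence = -125.

-125 to 1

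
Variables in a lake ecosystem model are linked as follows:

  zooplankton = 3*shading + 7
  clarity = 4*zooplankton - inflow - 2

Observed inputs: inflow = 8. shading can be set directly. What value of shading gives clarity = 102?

shading = 7

Substituting into the clarity equation gives clarity = 12*shading + 18.
Solve 12*shading + 18 = 102: shading = (102 - 18) / 12 = 7.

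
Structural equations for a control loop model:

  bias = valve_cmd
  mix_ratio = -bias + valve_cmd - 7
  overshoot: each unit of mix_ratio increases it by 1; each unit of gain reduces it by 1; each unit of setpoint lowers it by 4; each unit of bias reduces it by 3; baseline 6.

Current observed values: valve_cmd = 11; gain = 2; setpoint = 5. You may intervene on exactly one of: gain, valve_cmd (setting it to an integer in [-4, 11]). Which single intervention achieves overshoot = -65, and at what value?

set gain = 11

Intervening on gain: with other inputs at their observed values, overshoot = -gain - 54. Solving for -65 gives gain = 11, within [-4, 11].
Intervening on valve_cmd: overshoot = -3*valve_cmd - 23. Reaching -65 requires valve_cmd = 14, outside [-4, 11].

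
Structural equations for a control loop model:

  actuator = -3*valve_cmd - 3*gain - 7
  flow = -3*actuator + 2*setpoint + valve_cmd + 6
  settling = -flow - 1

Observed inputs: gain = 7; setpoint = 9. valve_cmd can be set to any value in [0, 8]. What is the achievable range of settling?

Substituting into the actuator equation gives actuator = -3*valve_cmd - 28.
This gives flow = 10*valve_cmd + 108.
This gives settling = -10*valve_cmd - 109.
Linear in valve_cmd, so extremes are at the endpoints: valve_cmd = 0 gives settling = -109; valve_cmd = 8 gives settling = -189.

-189 to -109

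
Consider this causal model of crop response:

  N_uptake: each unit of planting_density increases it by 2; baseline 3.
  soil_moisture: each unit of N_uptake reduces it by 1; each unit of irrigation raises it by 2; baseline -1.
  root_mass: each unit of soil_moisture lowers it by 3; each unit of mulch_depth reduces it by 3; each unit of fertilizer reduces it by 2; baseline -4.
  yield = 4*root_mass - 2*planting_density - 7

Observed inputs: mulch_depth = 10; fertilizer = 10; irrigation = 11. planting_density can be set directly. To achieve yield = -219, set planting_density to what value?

Substituting into the soil_moisture equation gives soil_moisture = -2*planting_density + 18.
This gives root_mass = 6*planting_density - 108.
This gives yield = 22*planting_density - 439.
Solve 22*planting_density - 439 = -219: planting_density = (-219 + 439) / 22 = 10.

planting_density = 10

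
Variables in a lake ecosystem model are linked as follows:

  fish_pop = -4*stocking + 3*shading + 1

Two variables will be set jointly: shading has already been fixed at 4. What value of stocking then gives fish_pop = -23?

stocking = 9

With shading held at 4:
Substituting into the fish_pop equation gives fish_pop = -4*stocking + 13.
Solve -4*stocking + 13 = -23: stocking = (-23 - 13) / -4 = 9.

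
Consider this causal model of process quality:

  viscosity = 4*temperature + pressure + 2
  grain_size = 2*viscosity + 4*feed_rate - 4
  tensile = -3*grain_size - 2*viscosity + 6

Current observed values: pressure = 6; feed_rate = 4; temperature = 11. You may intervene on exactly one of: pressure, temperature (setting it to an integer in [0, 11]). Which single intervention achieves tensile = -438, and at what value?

set pressure = 5

Intervening on pressure: with other inputs at their observed values, tensile = -8*pressure - 398. Solving for -438 gives pressure = 5, within [0, 11].
Intervening on temperature: tensile = -32*temperature - 94. Reaching -438 requires temperature = 43/4, not an integer.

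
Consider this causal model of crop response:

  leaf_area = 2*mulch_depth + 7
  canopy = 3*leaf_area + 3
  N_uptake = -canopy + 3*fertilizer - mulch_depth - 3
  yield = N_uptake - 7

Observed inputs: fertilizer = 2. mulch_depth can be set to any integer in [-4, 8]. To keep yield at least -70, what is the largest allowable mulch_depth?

Substituting into the canopy equation gives canopy = 6*mulch_depth + 24.
Substituting into the N_uptake equation gives N_uptake = -7*mulch_depth - 21.
So yield = -7*mulch_depth - 28.
Require -7*mulch_depth - 28 ≥ -70, so mulch_depth ≤ 6.
The largest integer in [-4, 8] satisfying this is 6.

mulch_depth = 6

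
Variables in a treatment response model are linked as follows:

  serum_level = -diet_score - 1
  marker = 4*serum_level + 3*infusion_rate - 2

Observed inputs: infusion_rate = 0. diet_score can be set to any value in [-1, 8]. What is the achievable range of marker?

Substituting into the marker equation gives marker = -4*diet_score - 6.
Linear in diet_score, so extremes are at the endpoints: diet_score = -1 gives marker = -2; diet_score = 8 gives marker = -38.

-38 to -2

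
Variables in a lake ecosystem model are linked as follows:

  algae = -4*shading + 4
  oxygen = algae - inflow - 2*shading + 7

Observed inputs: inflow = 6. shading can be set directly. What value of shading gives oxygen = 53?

Substituting into the oxygen equation gives oxygen = -6*shading + 5.
Solve -6*shading + 5 = 53: shading = (53 - 5) / -6 = -8.

shading = -8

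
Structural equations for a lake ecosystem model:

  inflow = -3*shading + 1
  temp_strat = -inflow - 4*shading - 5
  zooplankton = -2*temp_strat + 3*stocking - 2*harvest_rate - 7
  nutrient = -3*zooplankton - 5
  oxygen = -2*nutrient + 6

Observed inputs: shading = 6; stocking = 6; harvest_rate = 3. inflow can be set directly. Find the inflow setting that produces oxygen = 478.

inflow = 7

Intervening on inflow fixes its value directly, overriding its dependence on shading.
Substituting into the temp_strat equation gives temp_strat = -inflow - 29.
This gives zooplankton = 2*inflow + 63.
This gives nutrient = -6*inflow - 194.
So oxygen = 12*inflow + 394.
Solve 12*inflow + 394 = 478: inflow = (478 - 394) / 12 = 7.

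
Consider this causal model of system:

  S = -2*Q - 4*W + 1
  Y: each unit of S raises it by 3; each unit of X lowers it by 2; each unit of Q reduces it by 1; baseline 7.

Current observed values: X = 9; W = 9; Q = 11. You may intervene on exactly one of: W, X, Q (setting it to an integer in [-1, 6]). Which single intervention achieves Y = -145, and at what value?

set W = 5

Intervening on W: with other inputs at their observed values, Y = -12*W - 85. Solving for -145 gives W = 5, within [-1, 6].
Intervening on X: Y = -2*X - 175. Reaching -145 requires X = -15, outside [-1, 6].
Intervening on Q: Y = -7*Q - 116. Reaching -145 requires Q = 29/7, not an integer.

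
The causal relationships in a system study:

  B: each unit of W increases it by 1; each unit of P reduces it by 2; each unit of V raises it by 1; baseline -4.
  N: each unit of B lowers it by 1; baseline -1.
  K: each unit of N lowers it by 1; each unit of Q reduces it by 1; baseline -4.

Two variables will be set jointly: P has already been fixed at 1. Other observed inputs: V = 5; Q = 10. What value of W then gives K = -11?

W = 3

With P held at 1:
Substituting into the B equation gives B = W - 1.
This gives N = -W.
Substituting into the K equation gives K = W - 14.
Solve W - 14 = -11: W = (-11 + 14) / 1 = 3.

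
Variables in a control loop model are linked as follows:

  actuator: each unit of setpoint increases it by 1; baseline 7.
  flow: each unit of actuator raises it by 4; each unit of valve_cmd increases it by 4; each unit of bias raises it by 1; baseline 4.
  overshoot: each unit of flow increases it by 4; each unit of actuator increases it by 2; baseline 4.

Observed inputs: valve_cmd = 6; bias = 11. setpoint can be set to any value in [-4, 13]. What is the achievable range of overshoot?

214 to 520

Substituting into the flow equation gives flow = 4*setpoint + 67.
This gives overshoot = 18*setpoint + 286.
Linear in setpoint, so extremes are at the endpoints: setpoint = -4 gives overshoot = 214; setpoint = 13 gives overshoot = 520.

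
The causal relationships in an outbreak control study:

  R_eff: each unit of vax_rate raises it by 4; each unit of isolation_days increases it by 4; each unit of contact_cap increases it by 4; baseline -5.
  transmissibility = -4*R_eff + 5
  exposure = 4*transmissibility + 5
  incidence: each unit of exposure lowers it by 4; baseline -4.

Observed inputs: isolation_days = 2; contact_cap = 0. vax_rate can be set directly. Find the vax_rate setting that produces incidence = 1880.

vax_rate = 7

Substituting into the R_eff equation gives R_eff = 4*vax_rate + 3.
Substituting into the transmissibility equation gives transmissibility = -16*vax_rate - 7.
Substituting into the exposure equation gives exposure = -64*vax_rate - 23.
Substituting into the incidence equation gives incidence = 256*vax_rate + 88.
Solve 256*vax_rate + 88 = 1880: vax_rate = (1880 - 88) / 256 = 7.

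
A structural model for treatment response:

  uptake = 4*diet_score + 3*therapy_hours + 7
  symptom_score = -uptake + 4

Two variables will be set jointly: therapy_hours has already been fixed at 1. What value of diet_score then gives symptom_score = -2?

diet_score = -1

With therapy_hours held at 1:
Substituting into the uptake equation gives uptake = 4*diet_score + 10.
Substituting into the symptom_score equation gives symptom_score = -4*diet_score - 6.
Solve -4*diet_score - 6 = -2: diet_score = (-2 + 6) / -4 = -1.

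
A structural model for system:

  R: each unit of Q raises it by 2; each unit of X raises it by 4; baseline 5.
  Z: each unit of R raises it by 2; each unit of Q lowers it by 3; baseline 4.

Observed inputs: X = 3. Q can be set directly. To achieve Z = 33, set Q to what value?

Q = -5

Substituting into the R equation gives R = 2*Q + 17.
Substituting into the Z equation gives Z = Q + 38.
Solve Q + 38 = 33: Q = (33 - 38) / 1 = -5.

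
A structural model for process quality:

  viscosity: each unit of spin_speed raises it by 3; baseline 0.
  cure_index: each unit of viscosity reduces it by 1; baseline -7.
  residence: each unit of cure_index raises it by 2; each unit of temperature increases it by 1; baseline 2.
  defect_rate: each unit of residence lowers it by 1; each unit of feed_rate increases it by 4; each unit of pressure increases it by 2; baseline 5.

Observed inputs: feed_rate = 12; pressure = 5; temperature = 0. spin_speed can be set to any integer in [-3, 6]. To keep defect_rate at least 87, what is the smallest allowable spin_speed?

Substituting into the cure_index equation gives cure_index = -3*spin_speed - 7.
So residence = -6*spin_speed - 12.
Substituting into the defect_rate equation gives defect_rate = 6*spin_speed + 75.
Require 6*spin_speed + 75 ≥ 87, so spin_speed ≥ 2.
The smallest integer in [-3, 6] satisfying this is 2.

spin_speed = 2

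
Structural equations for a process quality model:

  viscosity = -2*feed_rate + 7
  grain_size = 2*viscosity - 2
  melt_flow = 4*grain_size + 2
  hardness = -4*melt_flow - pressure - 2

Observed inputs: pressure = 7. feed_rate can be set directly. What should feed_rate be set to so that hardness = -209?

feed_rate = 0

Substituting into the grain_size equation gives grain_size = -4*feed_rate + 12.
Substituting into the melt_flow equation gives melt_flow = -16*feed_rate + 50.
Substituting into the hardness equation gives hardness = 64*feed_rate - 209.
Solve 64*feed_rate - 209 = -209: feed_rate = (-209 + 209) / 64 = 0.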